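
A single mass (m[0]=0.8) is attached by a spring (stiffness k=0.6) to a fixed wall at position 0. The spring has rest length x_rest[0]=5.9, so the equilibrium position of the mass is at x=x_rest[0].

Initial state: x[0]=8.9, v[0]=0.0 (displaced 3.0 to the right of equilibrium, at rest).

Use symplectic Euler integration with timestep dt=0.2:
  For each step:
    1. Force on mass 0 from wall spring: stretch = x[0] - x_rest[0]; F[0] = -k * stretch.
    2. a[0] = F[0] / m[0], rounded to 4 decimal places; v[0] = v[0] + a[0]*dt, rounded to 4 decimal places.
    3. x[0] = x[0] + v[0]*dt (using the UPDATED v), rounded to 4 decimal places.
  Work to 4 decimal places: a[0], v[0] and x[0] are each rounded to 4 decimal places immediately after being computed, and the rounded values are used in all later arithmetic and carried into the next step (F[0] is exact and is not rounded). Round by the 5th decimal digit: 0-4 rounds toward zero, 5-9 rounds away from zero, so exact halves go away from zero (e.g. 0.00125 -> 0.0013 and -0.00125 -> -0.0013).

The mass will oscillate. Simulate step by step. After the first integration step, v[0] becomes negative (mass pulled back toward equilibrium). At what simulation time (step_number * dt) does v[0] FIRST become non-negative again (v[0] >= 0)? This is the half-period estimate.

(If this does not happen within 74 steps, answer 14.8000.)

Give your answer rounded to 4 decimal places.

Step 0: x=[8.9000] v=[0.0000]
Step 1: x=[8.8100] v=[-0.4500]
Step 2: x=[8.6327] v=[-0.8865]
Step 3: x=[8.3734] v=[-1.2964]
Step 4: x=[8.0399] v=[-1.6674]
Step 5: x=[7.6422] v=[-1.9884]
Step 6: x=[7.1923] v=[-2.2497]
Step 7: x=[6.7036] v=[-2.4435]
Step 8: x=[6.1908] v=[-2.5640]
Step 9: x=[5.6693] v=[-2.6076]
Step 10: x=[5.1547] v=[-2.5730]
Step 11: x=[4.6625] v=[-2.4612]
Step 12: x=[4.2074] v=[-2.2756]
Step 13: x=[3.8031] v=[-2.0217]
Step 14: x=[3.4617] v=[-1.7072]
Step 15: x=[3.1934] v=[-1.3415]
Step 16: x=[3.0063] v=[-0.9355]
Step 17: x=[2.9060] v=[-0.5014]
Step 18: x=[2.8955] v=[-0.0523]
Step 19: x=[2.9752] v=[0.3984]
First v>=0 after going negative at step 19, time=3.8000

Answer: 3.8000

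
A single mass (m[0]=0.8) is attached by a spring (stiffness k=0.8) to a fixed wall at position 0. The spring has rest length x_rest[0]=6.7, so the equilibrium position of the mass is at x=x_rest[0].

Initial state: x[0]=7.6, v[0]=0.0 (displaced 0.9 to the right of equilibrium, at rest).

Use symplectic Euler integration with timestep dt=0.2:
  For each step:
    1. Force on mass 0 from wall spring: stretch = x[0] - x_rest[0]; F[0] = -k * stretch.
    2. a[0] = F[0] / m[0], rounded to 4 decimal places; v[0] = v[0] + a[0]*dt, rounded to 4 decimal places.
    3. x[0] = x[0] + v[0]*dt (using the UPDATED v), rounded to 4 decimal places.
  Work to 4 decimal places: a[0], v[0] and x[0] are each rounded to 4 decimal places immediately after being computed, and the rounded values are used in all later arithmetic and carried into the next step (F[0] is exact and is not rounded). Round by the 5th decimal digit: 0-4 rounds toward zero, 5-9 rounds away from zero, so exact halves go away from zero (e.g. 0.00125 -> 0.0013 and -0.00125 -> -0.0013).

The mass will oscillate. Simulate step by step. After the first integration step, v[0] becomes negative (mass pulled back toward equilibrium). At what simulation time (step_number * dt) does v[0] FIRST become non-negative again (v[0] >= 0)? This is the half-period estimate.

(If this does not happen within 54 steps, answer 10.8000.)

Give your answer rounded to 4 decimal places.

Step 0: x=[7.6000] v=[0.0000]
Step 1: x=[7.5640] v=[-0.1800]
Step 2: x=[7.4934] v=[-0.3528]
Step 3: x=[7.3911] v=[-0.5115]
Step 4: x=[7.2612] v=[-0.6497]
Step 5: x=[7.1088] v=[-0.7619]
Step 6: x=[6.9401] v=[-0.8437]
Step 7: x=[6.7618] v=[-0.8917]
Step 8: x=[6.5810] v=[-0.9041]
Step 9: x=[6.4049] v=[-0.8803]
Step 10: x=[6.2406] v=[-0.8213]
Step 11: x=[6.0947] v=[-0.7294]
Step 12: x=[5.9730] v=[-0.6083]
Step 13: x=[5.8804] v=[-0.4629]
Step 14: x=[5.8206] v=[-0.2990]
Step 15: x=[5.7960] v=[-0.1231]
Step 16: x=[5.8075] v=[0.0577]
First v>=0 after going negative at step 16, time=3.2000

Answer: 3.2000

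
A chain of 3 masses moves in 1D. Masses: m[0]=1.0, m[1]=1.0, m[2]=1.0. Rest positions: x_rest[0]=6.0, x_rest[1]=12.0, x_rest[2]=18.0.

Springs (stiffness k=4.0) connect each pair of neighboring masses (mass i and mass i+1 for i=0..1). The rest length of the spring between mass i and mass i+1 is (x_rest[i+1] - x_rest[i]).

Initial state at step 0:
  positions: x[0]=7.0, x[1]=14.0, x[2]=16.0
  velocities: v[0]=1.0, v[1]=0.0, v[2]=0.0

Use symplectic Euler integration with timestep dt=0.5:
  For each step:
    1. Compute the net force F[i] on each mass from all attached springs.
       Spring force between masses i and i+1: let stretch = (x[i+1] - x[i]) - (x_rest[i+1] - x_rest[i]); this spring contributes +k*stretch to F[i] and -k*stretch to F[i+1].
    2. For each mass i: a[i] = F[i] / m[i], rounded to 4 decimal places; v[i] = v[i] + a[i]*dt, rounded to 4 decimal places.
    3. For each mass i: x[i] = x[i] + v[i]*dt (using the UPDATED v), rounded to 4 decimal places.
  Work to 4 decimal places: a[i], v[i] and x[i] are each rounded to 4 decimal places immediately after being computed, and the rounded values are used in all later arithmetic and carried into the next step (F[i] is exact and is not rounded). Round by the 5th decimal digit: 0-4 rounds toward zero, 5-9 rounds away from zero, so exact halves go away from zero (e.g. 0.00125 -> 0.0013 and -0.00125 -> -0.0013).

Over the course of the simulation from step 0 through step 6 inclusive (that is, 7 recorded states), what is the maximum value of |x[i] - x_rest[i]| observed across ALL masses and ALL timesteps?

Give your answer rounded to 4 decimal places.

Answer: 3.0000

Derivation:
Step 0: x=[7.0000 14.0000 16.0000] v=[1.0000 0.0000 0.0000]
Step 1: x=[8.5000 9.0000 20.0000] v=[3.0000 -10.0000 8.0000]
Step 2: x=[4.5000 14.5000 19.0000] v=[-8.0000 11.0000 -2.0000]
Step 3: x=[4.5000 14.5000 19.5000] v=[0.0000 0.0000 1.0000]
Step 4: x=[8.5000 9.5000 21.0000] v=[8.0000 -10.0000 3.0000]
Step 5: x=[7.5000 15.0000 17.0000] v=[-2.0000 11.0000 -8.0000]
Step 6: x=[8.0000 15.0000 17.0000] v=[1.0000 0.0000 0.0000]
Max displacement = 3.0000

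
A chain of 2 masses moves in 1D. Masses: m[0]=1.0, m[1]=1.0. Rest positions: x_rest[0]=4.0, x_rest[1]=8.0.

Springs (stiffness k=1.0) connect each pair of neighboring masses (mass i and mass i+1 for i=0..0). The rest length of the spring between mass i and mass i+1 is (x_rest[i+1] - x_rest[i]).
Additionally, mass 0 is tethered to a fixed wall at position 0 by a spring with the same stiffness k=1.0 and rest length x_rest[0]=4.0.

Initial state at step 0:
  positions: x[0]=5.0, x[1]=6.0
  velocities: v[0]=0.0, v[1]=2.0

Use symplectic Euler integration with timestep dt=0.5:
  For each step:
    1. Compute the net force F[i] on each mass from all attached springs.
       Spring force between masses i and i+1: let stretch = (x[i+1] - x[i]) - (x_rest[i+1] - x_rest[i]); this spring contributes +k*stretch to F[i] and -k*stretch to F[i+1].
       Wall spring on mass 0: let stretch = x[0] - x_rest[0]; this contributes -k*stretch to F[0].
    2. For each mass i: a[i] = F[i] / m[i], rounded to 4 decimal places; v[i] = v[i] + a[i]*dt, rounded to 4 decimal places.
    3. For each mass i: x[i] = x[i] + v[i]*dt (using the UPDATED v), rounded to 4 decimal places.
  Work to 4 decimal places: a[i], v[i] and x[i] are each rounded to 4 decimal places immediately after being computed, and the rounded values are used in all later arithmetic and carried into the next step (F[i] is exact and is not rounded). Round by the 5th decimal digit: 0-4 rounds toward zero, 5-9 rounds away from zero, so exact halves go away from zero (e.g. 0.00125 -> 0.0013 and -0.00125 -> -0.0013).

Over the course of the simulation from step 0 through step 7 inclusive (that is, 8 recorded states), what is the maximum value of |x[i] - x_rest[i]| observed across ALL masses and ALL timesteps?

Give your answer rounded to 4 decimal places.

Step 0: x=[5.0000 6.0000] v=[0.0000 2.0000]
Step 1: x=[4.0000 7.7500] v=[-2.0000 3.5000]
Step 2: x=[2.9375 9.5625] v=[-2.1250 3.6250]
Step 3: x=[2.7969 10.7188] v=[-0.2813 2.3125]
Step 4: x=[3.9375 10.8946] v=[2.2812 0.3516]
Step 5: x=[5.8330 10.3311] v=[3.7910 -1.1270]
Step 6: x=[7.3948 9.6431] v=[3.1236 -1.3761]
Step 7: x=[7.6700 9.3930] v=[0.5504 -0.5003]
Max displacement = 3.6700

Answer: 3.6700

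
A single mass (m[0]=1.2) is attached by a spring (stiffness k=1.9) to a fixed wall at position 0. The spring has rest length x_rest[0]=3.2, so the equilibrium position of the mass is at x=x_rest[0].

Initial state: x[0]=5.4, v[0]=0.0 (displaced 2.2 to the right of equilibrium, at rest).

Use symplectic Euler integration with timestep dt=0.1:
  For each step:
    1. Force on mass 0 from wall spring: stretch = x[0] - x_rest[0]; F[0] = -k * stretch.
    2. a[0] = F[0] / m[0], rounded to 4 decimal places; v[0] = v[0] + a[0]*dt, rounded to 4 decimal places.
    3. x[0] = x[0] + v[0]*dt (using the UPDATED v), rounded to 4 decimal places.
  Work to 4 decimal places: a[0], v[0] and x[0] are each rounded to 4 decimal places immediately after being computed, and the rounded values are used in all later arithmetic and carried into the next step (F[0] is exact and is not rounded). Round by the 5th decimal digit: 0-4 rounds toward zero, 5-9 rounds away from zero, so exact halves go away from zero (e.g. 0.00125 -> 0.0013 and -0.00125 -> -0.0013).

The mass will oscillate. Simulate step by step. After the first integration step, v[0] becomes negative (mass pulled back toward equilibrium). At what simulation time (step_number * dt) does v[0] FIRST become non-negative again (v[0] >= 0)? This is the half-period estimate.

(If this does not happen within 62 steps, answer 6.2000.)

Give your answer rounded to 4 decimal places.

Answer: 2.5000

Derivation:
Step 0: x=[5.4000] v=[0.0000]
Step 1: x=[5.3652] v=[-0.3483]
Step 2: x=[5.2961] v=[-0.6911]
Step 3: x=[5.1938] v=[-1.0230]
Step 4: x=[5.0599] v=[-1.3387]
Step 5: x=[4.8966] v=[-1.6332]
Step 6: x=[4.7064] v=[-1.9018]
Step 7: x=[4.4924] v=[-2.1403]
Step 8: x=[4.2579] v=[-2.3449]
Step 9: x=[4.0067] v=[-2.5124]
Step 10: x=[3.7427] v=[-2.6401]
Step 11: x=[3.4701] v=[-2.7260]
Step 12: x=[3.1932] v=[-2.7688]
Step 13: x=[2.9164] v=[-2.7677]
Step 14: x=[2.6441] v=[-2.7228]
Step 15: x=[2.3806] v=[-2.6348]
Step 16: x=[2.1301] v=[-2.5051]
Step 17: x=[1.8965] v=[-2.3357]
Step 18: x=[1.6836] v=[-2.1293]
Step 19: x=[1.4947] v=[-1.8892]
Step 20: x=[1.3328] v=[-1.6192]
Step 21: x=[1.2004] v=[-1.3236]
Step 22: x=[1.0997] v=[-1.0070]
Step 23: x=[1.0323] v=[-0.6745]
Step 24: x=[0.9992] v=[-0.3313]
Step 25: x=[1.0009] v=[0.0172]
First v>=0 after going negative at step 25, time=2.5000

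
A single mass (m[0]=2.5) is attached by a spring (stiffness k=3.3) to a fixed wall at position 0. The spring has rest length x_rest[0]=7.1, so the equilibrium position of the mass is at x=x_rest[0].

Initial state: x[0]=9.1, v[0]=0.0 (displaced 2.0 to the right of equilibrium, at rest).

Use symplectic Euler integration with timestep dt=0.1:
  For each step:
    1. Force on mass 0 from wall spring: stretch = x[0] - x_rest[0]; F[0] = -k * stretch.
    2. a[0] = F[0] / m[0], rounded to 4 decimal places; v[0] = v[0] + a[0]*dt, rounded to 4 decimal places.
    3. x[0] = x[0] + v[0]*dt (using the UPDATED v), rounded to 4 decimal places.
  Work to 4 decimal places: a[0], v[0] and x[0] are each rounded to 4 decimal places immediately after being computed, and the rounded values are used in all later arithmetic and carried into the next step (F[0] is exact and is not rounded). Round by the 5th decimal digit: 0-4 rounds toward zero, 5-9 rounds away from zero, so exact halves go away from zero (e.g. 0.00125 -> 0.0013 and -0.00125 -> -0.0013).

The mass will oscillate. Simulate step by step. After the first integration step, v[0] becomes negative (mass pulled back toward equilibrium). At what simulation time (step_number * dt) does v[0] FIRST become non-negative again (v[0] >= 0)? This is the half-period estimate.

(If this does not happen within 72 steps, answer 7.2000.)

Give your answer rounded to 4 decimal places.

Answer: 2.8000

Derivation:
Step 0: x=[9.1000] v=[0.0000]
Step 1: x=[9.0736] v=[-0.2640]
Step 2: x=[9.0212] v=[-0.5245]
Step 3: x=[8.9434] v=[-0.7781]
Step 4: x=[8.8413] v=[-1.0214]
Step 5: x=[8.7162] v=[-1.2513]
Step 6: x=[8.5697] v=[-1.4646]
Step 7: x=[8.4038] v=[-1.6586]
Step 8: x=[8.2207] v=[-1.8307]
Step 9: x=[8.0228] v=[-1.9786]
Step 10: x=[7.8128] v=[-2.1004]
Step 11: x=[7.5934] v=[-2.1945]
Step 12: x=[7.3674] v=[-2.2596]
Step 13: x=[7.1379] v=[-2.2949]
Step 14: x=[6.9079] v=[-2.2999]
Step 15: x=[6.6805] v=[-2.2745]
Step 16: x=[6.4586] v=[-2.2191]
Step 17: x=[6.2452] v=[-2.1344]
Step 18: x=[6.0430] v=[-2.0216]
Step 19: x=[5.8548] v=[-1.8821]
Step 20: x=[5.6830] v=[-1.7177]
Step 21: x=[5.5299] v=[-1.5307]
Step 22: x=[5.3976] v=[-1.3235]
Step 23: x=[5.2877] v=[-1.0988]
Step 24: x=[5.2017] v=[-0.8596]
Step 25: x=[5.1408] v=[-0.6090]
Step 26: x=[5.1058] v=[-0.3504]
Step 27: x=[5.0971] v=[-0.0872]
Step 28: x=[5.1148] v=[0.1772]
First v>=0 after going negative at step 28, time=2.8000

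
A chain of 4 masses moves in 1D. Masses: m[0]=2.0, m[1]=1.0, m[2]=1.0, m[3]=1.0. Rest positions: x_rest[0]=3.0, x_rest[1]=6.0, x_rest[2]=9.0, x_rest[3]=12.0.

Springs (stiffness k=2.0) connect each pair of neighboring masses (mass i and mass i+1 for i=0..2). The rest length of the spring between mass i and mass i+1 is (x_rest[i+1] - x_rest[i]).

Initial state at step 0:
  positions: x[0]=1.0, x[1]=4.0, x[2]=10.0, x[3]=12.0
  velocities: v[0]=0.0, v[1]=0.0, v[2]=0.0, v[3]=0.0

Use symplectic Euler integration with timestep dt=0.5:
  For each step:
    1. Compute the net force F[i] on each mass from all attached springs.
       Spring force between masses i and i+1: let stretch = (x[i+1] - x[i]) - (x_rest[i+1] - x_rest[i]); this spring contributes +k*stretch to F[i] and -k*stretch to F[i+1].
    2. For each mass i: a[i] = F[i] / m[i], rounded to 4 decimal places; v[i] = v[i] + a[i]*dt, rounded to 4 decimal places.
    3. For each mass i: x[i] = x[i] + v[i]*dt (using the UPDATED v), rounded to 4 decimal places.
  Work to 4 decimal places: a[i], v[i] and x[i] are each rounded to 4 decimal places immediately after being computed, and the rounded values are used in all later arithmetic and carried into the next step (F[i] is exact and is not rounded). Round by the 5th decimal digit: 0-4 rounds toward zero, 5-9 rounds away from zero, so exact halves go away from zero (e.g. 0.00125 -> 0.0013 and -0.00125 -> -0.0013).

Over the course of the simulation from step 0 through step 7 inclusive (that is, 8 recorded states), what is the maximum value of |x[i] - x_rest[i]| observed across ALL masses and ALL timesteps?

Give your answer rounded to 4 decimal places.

Step 0: x=[1.0000 4.0000 10.0000 12.0000] v=[0.0000 0.0000 0.0000 0.0000]
Step 1: x=[1.0000 5.5000 8.0000 12.5000] v=[0.0000 3.0000 -4.0000 1.0000]
Step 2: x=[1.3750 6.0000 7.0000 12.2500] v=[0.7500 1.0000 -2.0000 -0.5000]
Step 3: x=[2.1563 4.6875 8.1250 10.8750] v=[1.5625 -2.6250 2.2500 -2.7500]
Step 4: x=[2.8204 3.8282 8.9063 9.6250] v=[1.3281 -1.7187 1.5625 -2.5000]
Step 5: x=[2.9864 5.0040 7.5079 9.5157] v=[0.3320 2.3516 -2.7969 -0.2187]
Step 6: x=[2.9068 6.4230 5.8614 9.9025] v=[-0.1592 2.8379 -3.2930 0.7735]
Step 7: x=[2.9563 5.8031 6.5163 9.7687] v=[0.0989 -1.2399 1.3097 -0.2676]
Max displacement = 3.1386

Answer: 3.1386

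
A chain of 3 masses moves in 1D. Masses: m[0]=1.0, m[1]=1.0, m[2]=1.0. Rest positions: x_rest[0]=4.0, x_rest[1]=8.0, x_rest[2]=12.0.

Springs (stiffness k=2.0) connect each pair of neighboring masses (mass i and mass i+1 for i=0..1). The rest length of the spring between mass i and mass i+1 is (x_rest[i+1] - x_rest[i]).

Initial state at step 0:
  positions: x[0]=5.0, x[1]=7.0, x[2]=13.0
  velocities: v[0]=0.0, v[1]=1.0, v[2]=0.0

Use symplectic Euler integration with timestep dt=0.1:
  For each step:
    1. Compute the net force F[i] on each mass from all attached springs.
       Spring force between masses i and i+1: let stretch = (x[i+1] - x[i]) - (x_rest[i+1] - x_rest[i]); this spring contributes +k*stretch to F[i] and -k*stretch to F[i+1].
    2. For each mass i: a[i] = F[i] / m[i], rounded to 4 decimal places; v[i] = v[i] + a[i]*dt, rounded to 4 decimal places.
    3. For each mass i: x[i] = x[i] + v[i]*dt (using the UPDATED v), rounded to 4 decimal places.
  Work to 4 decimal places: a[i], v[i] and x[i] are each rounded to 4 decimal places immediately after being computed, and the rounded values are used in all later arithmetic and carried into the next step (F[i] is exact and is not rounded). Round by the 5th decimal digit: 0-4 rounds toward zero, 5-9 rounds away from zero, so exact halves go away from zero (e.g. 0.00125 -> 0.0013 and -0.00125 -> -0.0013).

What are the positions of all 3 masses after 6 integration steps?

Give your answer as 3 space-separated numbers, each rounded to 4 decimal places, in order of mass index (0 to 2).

Step 0: x=[5.0000 7.0000 13.0000] v=[0.0000 1.0000 0.0000]
Step 1: x=[4.9600 7.1800 12.9600] v=[-0.4000 1.8000 -0.4000]
Step 2: x=[4.8844 7.4312 12.8844] v=[-0.7560 2.5120 -0.7560]
Step 3: x=[4.7797 7.7405 12.7797] v=[-1.0466 3.0933 -1.0466]
Step 4: x=[4.6543 8.0914 12.6543] v=[-1.2544 3.5090 -1.2544]
Step 5: x=[4.5176 8.4648 12.5176] v=[-1.3670 3.7342 -1.3670]
Step 6: x=[4.3798 8.8403 12.3798] v=[-1.3776 3.7553 -1.3776]

Answer: 4.3798 8.8403 12.3798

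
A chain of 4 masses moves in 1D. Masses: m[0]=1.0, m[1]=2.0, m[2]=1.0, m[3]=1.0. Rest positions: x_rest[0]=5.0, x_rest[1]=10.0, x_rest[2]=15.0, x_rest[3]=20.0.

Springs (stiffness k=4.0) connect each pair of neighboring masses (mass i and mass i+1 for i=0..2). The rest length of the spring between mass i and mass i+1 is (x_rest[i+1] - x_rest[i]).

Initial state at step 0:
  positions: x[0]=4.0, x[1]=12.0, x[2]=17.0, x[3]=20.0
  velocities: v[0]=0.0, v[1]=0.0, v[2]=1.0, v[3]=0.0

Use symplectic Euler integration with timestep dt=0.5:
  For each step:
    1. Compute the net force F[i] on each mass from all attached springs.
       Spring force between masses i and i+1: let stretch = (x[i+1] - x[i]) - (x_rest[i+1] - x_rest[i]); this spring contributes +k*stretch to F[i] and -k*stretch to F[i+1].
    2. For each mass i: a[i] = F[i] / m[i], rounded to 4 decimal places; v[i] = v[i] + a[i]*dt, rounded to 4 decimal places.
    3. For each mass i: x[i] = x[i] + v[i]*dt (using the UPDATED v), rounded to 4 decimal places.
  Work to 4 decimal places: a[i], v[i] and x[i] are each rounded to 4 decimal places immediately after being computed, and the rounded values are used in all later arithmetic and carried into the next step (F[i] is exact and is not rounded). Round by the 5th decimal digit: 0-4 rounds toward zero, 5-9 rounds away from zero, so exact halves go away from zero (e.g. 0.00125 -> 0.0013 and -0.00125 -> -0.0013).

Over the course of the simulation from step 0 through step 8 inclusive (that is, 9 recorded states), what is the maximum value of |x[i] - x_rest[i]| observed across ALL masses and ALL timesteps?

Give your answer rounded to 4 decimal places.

Answer: 3.8750

Derivation:
Step 0: x=[4.0000 12.0000 17.0000 20.0000] v=[0.0000 0.0000 1.0000 0.0000]
Step 1: x=[7.0000 10.5000 15.5000 22.0000] v=[6.0000 -3.0000 -3.0000 4.0000]
Step 2: x=[8.5000 9.7500 15.5000 22.5000] v=[3.0000 -1.5000 0.0000 1.0000]
Step 3: x=[6.2500 11.2500 16.7500 21.0000] v=[-4.5000 3.0000 2.5000 -3.0000]
Step 4: x=[4.0000 13.0000 16.7500 20.2500] v=[-4.5000 3.5000 0.0000 -1.5000]
Step 5: x=[5.7500 12.1250 16.5000 21.0000] v=[3.5000 -1.7500 -0.5000 1.5000]
Step 6: x=[8.8750 10.2500 16.3750 22.2500] v=[6.2500 -3.7500 -0.2500 2.5000]
Step 7: x=[8.3750 10.7500 16.0000 22.6250] v=[-1.0000 1.0000 -0.7500 0.7500]
Step 8: x=[5.2500 12.6875 17.0000 21.3750] v=[-6.2500 3.8750 2.0000 -2.5000]
Max displacement = 3.8750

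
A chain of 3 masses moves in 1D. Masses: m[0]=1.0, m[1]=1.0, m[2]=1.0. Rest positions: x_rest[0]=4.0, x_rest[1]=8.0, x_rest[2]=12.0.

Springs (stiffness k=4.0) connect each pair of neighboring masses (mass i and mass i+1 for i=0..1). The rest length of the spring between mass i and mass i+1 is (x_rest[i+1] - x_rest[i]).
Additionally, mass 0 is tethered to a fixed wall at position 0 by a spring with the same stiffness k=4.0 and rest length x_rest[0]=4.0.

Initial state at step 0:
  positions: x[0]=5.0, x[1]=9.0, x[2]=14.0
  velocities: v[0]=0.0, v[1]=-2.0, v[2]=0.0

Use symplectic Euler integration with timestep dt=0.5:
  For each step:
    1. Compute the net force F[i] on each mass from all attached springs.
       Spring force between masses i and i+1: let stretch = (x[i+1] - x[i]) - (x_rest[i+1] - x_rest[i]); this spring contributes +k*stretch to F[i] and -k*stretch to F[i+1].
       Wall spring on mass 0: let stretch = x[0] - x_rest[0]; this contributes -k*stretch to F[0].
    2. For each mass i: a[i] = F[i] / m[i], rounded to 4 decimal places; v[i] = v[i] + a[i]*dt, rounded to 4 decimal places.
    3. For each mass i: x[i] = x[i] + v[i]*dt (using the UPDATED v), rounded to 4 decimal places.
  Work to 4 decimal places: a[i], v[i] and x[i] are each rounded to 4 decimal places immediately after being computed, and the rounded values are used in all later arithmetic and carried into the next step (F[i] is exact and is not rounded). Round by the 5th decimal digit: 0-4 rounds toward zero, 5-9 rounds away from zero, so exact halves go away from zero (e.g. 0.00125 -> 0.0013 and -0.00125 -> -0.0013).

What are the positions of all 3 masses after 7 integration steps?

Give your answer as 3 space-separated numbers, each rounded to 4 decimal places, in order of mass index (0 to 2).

Step 0: x=[5.0000 9.0000 14.0000] v=[0.0000 -2.0000 0.0000]
Step 1: x=[4.0000 9.0000 13.0000] v=[-2.0000 0.0000 -2.0000]
Step 2: x=[4.0000 8.0000 12.0000] v=[0.0000 -2.0000 -2.0000]
Step 3: x=[4.0000 7.0000 11.0000] v=[0.0000 -2.0000 -2.0000]
Step 4: x=[3.0000 7.0000 10.0000] v=[-2.0000 0.0000 -2.0000]
Step 5: x=[3.0000 6.0000 10.0000] v=[0.0000 -2.0000 0.0000]
Step 6: x=[3.0000 6.0000 10.0000] v=[0.0000 0.0000 0.0000]
Step 7: x=[3.0000 7.0000 10.0000] v=[0.0000 2.0000 0.0000]

Answer: 3.0000 7.0000 10.0000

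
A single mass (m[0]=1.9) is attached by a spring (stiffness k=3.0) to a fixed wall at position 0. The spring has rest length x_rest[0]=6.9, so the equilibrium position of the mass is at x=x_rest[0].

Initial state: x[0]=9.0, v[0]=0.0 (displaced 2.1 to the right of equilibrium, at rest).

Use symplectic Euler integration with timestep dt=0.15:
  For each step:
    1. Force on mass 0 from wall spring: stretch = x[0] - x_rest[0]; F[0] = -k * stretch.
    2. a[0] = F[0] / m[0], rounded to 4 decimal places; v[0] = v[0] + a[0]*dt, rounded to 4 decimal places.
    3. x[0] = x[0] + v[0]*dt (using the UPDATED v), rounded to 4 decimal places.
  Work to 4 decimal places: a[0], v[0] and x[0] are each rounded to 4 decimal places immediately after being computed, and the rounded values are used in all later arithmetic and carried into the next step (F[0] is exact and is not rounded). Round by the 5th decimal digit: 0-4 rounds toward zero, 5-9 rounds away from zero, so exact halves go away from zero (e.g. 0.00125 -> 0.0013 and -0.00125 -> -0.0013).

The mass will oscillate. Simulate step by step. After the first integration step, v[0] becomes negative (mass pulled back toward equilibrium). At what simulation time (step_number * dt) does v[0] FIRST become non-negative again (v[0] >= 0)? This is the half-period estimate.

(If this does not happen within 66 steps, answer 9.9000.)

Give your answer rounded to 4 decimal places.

Answer: 2.5500

Derivation:
Step 0: x=[9.0000] v=[0.0000]
Step 1: x=[8.9254] v=[-0.4974]
Step 2: x=[8.7788] v=[-0.9771]
Step 3: x=[8.5655] v=[-1.4221]
Step 4: x=[8.2930] v=[-1.8166]
Step 5: x=[7.9710] v=[-2.1465]
Step 6: x=[7.6110] v=[-2.4002]
Step 7: x=[7.2257] v=[-2.5686]
Step 8: x=[6.8288] v=[-2.6457]
Step 9: x=[6.4345] v=[-2.6288]
Step 10: x=[6.0567] v=[-2.5186]
Step 11: x=[5.7089] v=[-2.3189]
Step 12: x=[5.4034] v=[-2.0368]
Step 13: x=[5.1511] v=[-1.6823]
Step 14: x=[4.9609] v=[-1.2681]
Step 15: x=[4.8396] v=[-0.8088]
Step 16: x=[4.7915] v=[-0.3208]
Step 17: x=[4.8183] v=[0.1786]
First v>=0 after going negative at step 17, time=2.5500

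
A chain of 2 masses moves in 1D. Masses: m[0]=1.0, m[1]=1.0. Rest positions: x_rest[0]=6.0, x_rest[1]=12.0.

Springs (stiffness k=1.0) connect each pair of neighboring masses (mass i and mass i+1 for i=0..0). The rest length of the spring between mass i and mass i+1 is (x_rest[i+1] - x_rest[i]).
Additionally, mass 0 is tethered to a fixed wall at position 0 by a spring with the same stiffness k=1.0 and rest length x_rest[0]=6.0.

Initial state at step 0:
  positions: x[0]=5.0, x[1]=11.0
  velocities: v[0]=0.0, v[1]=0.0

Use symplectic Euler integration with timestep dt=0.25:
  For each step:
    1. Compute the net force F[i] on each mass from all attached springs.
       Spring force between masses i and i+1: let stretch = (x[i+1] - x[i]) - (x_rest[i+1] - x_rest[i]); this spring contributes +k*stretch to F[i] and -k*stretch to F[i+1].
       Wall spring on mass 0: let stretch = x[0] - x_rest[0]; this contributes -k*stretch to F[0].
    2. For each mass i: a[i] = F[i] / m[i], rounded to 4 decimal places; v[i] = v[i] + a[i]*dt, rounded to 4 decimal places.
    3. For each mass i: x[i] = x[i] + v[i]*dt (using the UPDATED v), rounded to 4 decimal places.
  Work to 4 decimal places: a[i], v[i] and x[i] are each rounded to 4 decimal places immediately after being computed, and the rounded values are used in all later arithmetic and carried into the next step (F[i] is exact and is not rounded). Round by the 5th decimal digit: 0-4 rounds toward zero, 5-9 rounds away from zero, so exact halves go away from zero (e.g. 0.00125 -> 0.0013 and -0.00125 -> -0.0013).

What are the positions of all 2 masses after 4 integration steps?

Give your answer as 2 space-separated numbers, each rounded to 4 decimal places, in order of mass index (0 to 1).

Step 0: x=[5.0000 11.0000] v=[0.0000 0.0000]
Step 1: x=[5.0625 11.0000] v=[0.2500 0.0000]
Step 2: x=[5.1797 11.0039] v=[0.4688 0.0156]
Step 3: x=[5.3372 11.0188] v=[0.6299 0.0596]
Step 4: x=[5.5162 11.0536] v=[0.7160 0.1392]

Answer: 5.5162 11.0536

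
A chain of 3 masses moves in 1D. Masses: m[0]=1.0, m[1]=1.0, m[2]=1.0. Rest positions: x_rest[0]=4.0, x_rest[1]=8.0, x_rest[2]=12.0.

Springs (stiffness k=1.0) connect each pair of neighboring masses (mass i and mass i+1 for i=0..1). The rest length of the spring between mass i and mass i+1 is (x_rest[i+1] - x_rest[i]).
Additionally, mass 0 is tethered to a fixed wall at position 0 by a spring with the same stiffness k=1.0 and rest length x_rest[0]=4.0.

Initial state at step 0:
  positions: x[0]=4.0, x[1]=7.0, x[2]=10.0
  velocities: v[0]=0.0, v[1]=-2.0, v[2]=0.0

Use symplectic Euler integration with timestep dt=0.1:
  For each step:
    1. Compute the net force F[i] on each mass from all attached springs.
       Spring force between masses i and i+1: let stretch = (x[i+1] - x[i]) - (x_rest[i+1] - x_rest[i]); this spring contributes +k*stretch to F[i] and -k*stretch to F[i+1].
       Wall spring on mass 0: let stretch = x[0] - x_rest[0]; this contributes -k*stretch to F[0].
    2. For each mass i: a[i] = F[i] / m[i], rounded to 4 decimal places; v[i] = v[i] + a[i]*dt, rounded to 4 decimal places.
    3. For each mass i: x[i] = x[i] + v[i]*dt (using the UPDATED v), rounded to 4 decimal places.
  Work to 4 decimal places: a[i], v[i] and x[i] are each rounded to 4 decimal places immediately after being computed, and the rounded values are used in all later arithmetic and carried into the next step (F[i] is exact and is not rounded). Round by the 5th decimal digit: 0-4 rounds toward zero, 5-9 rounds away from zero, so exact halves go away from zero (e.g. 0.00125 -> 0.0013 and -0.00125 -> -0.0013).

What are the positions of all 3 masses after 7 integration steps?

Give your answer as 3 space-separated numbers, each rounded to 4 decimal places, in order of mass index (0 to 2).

Answer: 3.6422 5.8096 10.1630

Derivation:
Step 0: x=[4.0000 7.0000 10.0000] v=[0.0000 -2.0000 0.0000]
Step 1: x=[3.9900 6.8000 10.0100] v=[-0.1000 -2.0000 0.1000]
Step 2: x=[3.9682 6.6040 10.0279] v=[-0.2180 -1.9600 0.1790]
Step 3: x=[3.9331 6.4159 10.0516] v=[-0.3512 -1.8812 0.2366]
Step 4: x=[3.8835 6.2393 10.0789] v=[-0.4962 -1.7659 0.2730]
Step 5: x=[3.8186 6.0776 10.1078] v=[-0.6490 -1.6175 0.2890]
Step 6: x=[3.7381 5.9336 10.1364] v=[-0.8050 -1.4404 0.2860]
Step 7: x=[3.6422 5.8096 10.1630] v=[-0.9593 -1.2397 0.2657]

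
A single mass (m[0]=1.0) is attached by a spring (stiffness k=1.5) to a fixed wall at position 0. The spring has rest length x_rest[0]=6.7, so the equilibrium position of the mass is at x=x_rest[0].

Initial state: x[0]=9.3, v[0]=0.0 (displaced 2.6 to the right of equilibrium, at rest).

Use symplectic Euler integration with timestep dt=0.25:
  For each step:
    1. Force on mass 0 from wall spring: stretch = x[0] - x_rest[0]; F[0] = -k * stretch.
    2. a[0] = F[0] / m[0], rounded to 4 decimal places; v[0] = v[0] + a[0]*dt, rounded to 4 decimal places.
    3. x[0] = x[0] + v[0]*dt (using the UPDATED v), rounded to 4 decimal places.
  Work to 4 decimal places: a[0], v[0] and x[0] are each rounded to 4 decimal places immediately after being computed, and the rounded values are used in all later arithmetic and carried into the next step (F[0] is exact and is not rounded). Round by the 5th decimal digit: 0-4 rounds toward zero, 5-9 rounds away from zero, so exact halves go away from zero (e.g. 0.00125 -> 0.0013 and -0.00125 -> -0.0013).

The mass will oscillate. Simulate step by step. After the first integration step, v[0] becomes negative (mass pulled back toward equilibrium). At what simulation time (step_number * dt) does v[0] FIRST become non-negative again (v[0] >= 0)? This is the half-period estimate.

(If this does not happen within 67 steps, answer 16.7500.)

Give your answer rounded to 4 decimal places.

Step 0: x=[9.3000] v=[0.0000]
Step 1: x=[9.0563] v=[-0.9750]
Step 2: x=[8.5917] v=[-1.8586]
Step 3: x=[7.9497] v=[-2.5680]
Step 4: x=[7.1905] v=[-3.0367]
Step 5: x=[6.3853] v=[-3.2207]
Step 6: x=[5.6096] v=[-3.1027]
Step 7: x=[4.9362] v=[-2.6938]
Step 8: x=[4.4281] v=[-2.0324]
Step 9: x=[4.1330] v=[-1.1804]
Step 10: x=[4.0786] v=[-0.2178]
Step 11: x=[4.2699] v=[0.7652]
First v>=0 after going negative at step 11, time=2.7500

Answer: 2.7500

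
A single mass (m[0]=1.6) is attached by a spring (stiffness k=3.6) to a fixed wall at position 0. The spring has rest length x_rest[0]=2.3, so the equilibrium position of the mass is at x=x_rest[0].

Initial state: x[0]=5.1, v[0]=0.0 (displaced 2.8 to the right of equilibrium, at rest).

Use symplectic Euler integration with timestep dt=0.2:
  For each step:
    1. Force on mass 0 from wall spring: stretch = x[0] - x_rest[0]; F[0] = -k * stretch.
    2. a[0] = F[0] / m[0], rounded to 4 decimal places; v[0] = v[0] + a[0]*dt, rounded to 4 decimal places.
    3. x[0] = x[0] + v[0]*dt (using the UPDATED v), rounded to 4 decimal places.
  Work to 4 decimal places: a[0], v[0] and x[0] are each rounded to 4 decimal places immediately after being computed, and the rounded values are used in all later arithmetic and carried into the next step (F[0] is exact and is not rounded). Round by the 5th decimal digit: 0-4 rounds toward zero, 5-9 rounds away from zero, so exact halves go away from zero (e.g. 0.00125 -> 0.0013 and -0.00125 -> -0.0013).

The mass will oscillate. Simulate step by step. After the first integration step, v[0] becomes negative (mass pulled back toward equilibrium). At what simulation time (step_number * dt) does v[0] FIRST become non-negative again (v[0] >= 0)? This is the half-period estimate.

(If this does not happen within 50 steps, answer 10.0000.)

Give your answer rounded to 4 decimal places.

Step 0: x=[5.1000] v=[0.0000]
Step 1: x=[4.8480] v=[-1.2600]
Step 2: x=[4.3667] v=[-2.4066]
Step 3: x=[3.6994] v=[-3.3366]
Step 4: x=[2.9061] v=[-3.9663]
Step 5: x=[2.0583] v=[-4.2390]
Step 6: x=[1.2323] v=[-4.1302]
Step 7: x=[0.5024] v=[-3.6497]
Step 8: x=[-0.0658] v=[-2.8408]
Step 9: x=[-0.4210] v=[-1.7762]
Step 10: x=[-0.5313] v=[-0.5517]
Step 11: x=[-0.3868] v=[0.7224]
First v>=0 after going negative at step 11, time=2.2000

Answer: 2.2000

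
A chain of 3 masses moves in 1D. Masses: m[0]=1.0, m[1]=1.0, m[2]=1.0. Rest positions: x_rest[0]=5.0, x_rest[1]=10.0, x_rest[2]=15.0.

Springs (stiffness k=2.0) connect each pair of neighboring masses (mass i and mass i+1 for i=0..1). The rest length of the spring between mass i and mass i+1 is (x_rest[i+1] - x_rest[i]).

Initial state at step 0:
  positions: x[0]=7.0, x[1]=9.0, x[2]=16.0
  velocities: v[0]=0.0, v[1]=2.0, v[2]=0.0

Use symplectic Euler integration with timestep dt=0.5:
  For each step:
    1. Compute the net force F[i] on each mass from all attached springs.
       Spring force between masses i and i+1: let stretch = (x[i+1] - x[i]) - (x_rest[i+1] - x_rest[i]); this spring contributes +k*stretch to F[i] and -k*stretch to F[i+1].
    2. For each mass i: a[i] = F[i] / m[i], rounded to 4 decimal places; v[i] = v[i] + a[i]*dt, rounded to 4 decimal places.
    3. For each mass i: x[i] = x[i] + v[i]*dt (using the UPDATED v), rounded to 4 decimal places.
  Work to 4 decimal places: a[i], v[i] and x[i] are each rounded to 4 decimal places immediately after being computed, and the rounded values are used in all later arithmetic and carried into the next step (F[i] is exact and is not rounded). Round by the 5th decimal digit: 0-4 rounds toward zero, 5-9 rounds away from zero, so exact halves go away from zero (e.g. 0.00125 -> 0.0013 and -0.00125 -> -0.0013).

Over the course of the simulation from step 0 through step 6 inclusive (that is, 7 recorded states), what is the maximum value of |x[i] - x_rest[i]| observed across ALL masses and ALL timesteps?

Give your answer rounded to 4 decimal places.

Answer: 4.7344

Derivation:
Step 0: x=[7.0000 9.0000 16.0000] v=[0.0000 2.0000 0.0000]
Step 1: x=[5.5000 12.5000 15.0000] v=[-3.0000 7.0000 -2.0000]
Step 2: x=[5.0000 13.7500 15.2500] v=[-1.0000 2.5000 0.5000]
Step 3: x=[6.3750 11.3750 17.2500] v=[2.7500 -4.7500 4.0000]
Step 4: x=[7.7500 9.4375 18.8125] v=[2.7500 -3.8750 3.1250]
Step 5: x=[7.4688 11.3438 18.1875] v=[-0.5625 3.8125 -1.2500]
Step 6: x=[6.6251 14.7344 16.6407] v=[-1.6875 6.7812 -3.0937]
Max displacement = 4.7344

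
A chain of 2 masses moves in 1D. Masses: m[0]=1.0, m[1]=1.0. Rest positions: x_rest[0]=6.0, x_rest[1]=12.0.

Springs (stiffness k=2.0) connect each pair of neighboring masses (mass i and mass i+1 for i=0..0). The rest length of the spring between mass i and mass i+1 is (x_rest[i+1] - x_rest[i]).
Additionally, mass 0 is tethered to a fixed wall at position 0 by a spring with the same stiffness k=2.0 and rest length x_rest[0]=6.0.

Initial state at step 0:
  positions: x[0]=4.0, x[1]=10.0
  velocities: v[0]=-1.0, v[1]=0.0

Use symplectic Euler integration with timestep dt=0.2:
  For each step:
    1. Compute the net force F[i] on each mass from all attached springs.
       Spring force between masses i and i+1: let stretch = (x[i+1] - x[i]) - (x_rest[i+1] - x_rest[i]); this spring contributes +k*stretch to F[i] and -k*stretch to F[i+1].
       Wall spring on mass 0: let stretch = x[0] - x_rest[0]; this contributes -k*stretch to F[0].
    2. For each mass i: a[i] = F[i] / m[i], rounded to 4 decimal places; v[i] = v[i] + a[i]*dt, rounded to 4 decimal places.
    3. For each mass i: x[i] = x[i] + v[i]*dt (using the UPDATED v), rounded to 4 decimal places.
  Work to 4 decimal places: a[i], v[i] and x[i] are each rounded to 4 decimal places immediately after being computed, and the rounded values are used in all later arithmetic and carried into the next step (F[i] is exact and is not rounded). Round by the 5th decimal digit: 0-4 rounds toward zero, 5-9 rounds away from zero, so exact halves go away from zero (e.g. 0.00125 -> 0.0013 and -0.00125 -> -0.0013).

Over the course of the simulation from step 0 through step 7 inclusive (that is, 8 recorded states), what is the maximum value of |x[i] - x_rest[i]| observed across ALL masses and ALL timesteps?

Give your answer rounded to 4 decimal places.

Answer: 2.0400

Derivation:
Step 0: x=[4.0000 10.0000] v=[-1.0000 0.0000]
Step 1: x=[3.9600 10.0000] v=[-0.2000 0.0000]
Step 2: x=[4.0864 9.9968] v=[0.6320 -0.0160]
Step 3: x=[4.3587 10.0008] v=[1.3616 0.0198]
Step 4: x=[4.7337 10.0334] v=[1.8750 0.1630]
Step 5: x=[5.1540 10.1220] v=[2.1014 0.4431]
Step 6: x=[5.5594 10.2932] v=[2.0270 0.8559]
Step 7: x=[5.8988 10.5657] v=[1.6968 1.3624]
Max displacement = 2.0400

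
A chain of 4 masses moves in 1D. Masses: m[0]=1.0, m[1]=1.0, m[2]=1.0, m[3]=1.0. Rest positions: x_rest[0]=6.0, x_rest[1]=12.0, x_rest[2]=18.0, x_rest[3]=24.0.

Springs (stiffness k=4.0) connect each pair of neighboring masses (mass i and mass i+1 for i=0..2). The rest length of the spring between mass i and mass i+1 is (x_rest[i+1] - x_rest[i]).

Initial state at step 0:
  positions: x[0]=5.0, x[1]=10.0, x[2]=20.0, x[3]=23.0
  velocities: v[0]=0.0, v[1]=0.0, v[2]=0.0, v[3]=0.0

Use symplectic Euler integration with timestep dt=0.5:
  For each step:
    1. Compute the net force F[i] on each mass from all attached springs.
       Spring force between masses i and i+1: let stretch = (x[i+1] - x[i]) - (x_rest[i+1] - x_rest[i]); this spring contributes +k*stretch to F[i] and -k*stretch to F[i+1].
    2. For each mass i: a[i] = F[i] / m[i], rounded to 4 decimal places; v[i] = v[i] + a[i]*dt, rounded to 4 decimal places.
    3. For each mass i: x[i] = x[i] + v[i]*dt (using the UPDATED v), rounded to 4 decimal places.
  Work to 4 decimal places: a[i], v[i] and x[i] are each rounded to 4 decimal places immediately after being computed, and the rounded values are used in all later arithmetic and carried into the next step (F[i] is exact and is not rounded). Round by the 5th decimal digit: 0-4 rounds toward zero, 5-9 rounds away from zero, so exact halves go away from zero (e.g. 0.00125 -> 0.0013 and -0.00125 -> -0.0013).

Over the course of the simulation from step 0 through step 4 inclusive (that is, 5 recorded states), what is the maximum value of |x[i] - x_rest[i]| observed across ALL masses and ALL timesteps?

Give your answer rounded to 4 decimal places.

Answer: 5.0000

Derivation:
Step 0: x=[5.0000 10.0000 20.0000 23.0000] v=[0.0000 0.0000 0.0000 0.0000]
Step 1: x=[4.0000 15.0000 13.0000 26.0000] v=[-2.0000 10.0000 -14.0000 6.0000]
Step 2: x=[8.0000 7.0000 21.0000 22.0000] v=[8.0000 -16.0000 16.0000 -8.0000]
Step 3: x=[5.0000 14.0000 16.0000 23.0000] v=[-6.0000 14.0000 -10.0000 2.0000]
Step 4: x=[5.0000 14.0000 16.0000 23.0000] v=[0.0000 0.0000 0.0000 0.0000]
Max displacement = 5.0000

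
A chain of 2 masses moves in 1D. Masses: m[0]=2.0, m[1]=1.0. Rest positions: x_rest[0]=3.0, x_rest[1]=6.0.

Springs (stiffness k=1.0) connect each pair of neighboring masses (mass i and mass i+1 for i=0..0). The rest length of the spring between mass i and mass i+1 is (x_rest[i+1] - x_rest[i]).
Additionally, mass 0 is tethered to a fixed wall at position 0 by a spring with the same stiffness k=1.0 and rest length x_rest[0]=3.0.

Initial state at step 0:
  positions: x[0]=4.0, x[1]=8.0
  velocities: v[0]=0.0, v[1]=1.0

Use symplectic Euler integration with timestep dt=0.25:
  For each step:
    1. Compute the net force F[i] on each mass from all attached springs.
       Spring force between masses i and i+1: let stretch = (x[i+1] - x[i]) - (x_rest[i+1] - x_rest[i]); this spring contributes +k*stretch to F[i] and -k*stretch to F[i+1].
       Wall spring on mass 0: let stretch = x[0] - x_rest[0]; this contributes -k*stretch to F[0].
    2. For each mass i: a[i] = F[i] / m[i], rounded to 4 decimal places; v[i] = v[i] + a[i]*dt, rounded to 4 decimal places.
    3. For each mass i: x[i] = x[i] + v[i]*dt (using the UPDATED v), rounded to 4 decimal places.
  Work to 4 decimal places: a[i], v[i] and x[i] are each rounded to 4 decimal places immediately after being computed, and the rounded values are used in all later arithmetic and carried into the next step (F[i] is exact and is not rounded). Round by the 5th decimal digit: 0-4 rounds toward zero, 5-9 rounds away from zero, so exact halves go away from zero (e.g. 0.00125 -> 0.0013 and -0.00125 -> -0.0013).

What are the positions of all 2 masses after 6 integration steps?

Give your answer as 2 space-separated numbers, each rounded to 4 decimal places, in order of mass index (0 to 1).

Step 0: x=[4.0000 8.0000] v=[0.0000 1.0000]
Step 1: x=[4.0000 8.1875] v=[0.0000 0.7500]
Step 2: x=[4.0059 8.3008] v=[0.0235 0.4531]
Step 3: x=[4.0208 8.3332] v=[0.0596 0.1294]
Step 4: x=[4.0448 8.2835] v=[0.0961 -0.1987]
Step 5: x=[4.0749 8.1564] v=[0.1204 -0.5084]
Step 6: x=[4.1052 7.9617] v=[0.1212 -0.7788]

Answer: 4.1052 7.9617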